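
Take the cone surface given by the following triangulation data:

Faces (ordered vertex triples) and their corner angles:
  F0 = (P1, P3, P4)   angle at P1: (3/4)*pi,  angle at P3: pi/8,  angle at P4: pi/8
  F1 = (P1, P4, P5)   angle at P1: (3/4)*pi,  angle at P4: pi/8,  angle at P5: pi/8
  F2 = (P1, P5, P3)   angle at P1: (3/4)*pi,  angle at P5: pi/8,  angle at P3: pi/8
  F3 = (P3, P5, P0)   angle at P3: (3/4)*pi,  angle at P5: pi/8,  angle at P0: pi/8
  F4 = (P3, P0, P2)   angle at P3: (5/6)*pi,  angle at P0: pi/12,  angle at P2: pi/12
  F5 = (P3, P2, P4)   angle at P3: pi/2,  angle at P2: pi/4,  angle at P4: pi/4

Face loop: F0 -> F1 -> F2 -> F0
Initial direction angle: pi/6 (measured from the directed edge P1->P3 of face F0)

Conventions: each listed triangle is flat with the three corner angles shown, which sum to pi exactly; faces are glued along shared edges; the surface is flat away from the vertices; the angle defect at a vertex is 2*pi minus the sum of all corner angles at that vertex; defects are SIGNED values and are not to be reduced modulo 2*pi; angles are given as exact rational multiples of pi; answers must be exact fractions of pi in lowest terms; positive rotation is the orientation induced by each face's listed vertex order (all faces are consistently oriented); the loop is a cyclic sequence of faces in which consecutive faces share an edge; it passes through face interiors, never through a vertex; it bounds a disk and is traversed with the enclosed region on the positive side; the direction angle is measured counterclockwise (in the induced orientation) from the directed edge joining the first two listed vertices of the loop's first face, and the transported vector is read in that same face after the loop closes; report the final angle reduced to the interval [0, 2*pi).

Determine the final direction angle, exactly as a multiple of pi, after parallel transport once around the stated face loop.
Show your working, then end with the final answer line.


enclosed vertex P1: corner angles sum to (9/4)*pi, defect = 2*pi - (9/4)*pi = -pi/4
holonomy = initial angle + sum of enclosed defects (mod 2*pi), positive in the induced orientation
final angle = pi/6 - pi/4 = (23/12)*pi (mod 2*pi)

Answer: final direction angle = (23/12)*pi


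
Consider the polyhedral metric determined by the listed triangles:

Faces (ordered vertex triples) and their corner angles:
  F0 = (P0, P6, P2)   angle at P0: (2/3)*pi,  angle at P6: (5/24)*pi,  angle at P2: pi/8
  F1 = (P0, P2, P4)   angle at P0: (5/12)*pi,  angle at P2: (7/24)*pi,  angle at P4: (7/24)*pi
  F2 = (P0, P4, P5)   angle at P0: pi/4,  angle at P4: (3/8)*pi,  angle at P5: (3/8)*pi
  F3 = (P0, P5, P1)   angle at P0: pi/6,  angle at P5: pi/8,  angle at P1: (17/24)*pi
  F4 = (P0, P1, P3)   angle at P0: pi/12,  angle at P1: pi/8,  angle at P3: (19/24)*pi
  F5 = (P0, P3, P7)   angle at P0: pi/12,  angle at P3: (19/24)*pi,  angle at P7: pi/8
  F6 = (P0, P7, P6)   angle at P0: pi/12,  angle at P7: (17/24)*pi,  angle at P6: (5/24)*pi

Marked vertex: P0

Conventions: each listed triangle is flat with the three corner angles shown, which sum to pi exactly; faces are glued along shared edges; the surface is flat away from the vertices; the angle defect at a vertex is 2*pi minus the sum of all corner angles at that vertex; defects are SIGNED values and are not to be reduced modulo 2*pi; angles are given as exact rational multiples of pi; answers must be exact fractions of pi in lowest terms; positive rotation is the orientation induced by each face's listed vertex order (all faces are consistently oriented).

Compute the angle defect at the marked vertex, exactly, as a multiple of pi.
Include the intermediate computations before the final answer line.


Sum of corner angles at P0: (7/4)*pi
defect = 2*pi - (7/4)*pi

Answer: defect(P0) = pi/4


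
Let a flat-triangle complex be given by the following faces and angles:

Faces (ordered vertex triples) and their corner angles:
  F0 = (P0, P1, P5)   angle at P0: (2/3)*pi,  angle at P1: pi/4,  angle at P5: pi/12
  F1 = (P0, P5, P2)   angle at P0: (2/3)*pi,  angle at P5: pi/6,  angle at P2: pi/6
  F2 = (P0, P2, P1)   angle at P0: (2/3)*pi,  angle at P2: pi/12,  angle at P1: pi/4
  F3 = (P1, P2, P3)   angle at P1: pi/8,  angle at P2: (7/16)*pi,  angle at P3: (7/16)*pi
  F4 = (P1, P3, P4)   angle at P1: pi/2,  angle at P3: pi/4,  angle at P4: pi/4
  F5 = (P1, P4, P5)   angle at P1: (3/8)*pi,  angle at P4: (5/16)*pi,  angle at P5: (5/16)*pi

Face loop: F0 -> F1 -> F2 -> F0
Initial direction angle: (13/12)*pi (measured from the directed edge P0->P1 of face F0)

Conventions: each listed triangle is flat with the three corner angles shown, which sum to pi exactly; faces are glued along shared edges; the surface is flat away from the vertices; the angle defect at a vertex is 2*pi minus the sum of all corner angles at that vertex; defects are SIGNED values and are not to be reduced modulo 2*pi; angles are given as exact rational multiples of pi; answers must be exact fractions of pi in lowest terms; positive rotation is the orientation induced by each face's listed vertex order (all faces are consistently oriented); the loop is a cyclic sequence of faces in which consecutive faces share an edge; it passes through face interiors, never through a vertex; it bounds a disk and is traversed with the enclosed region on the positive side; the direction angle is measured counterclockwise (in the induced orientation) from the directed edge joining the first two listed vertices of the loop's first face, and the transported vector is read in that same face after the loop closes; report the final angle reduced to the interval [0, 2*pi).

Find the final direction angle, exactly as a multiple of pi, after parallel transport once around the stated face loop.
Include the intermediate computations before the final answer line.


enclosed vertex P0: corner angles sum to 2*pi, defect = 2*pi - 2*pi = 0
the final direction is the initial angle plus the enclosed defects, taken mod 2*pi in the induced orientation
final angle = (13/12)*pi + 0 = (13/12)*pi (mod 2*pi)

Answer: final direction angle = (13/12)*pi


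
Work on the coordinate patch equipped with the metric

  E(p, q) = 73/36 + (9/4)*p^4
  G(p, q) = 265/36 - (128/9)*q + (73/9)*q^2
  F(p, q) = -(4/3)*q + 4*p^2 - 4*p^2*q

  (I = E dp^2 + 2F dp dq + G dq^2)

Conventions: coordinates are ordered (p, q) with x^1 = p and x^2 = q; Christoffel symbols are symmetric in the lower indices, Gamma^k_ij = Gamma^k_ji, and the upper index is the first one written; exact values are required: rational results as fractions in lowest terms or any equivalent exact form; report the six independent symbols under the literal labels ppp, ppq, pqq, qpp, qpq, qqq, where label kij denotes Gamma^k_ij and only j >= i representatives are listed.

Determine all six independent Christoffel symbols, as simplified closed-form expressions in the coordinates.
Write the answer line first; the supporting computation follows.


Answer: Gamma_ppp = (5832*p^3*q^2 + 1458*p^3 - 13824*p*q^2 + 13824*p*q)/(2916*p^4*q^2 + 729*p^4 - 13824*p^2*q^2 + 13824*p^2*q + 19012*q^2 - 37376*q + 19345), Gamma_ppq = 0, Gamma_pqq = (-5184*p^2*q - 1296*p^2 + 12288*q - 12720)/(2916*p^4*q^2 + 729*p^4 - 13824*p^2*q^2 + 13824*p^2*q + 19012*q^2 - 37376*q + 19345), Gamma_qpp = (7776*p^3*q - 21024*p*q + 21024*p)/(2916*p^4*q^2 + 729*p^4 - 13824*p^2*q^2 + 13824*p^2*q + 19012*q^2 - 37376*q + 19345), Gamma_qpq = 0, Gamma_qqq = (2916*p^4*q - 13824*p^2*q + 6912*p^2 + 19012*q - 18688)/(2916*p^4*q^2 + 729*p^4 - 13824*p^2*q^2 + 13824*p^2*q + 19012*q^2 - 37376*q + 19345)

E = 73/36 + (9/4)*p^4; F = -(4/3)*q + 4*p^2 - 4*p^2*q; G = 265/36 - (128/9)*q + (73/9)*q^2
Gamma^k_ij = (1/2) g^{kl} (d_i g_jl + d_j g_il - d_l g_ij), with g^inv = (1/(EG-F^2)) [[G, -F], [-F, E]]
first partials: E_p = 9*p^3, E_q = 0, F_p = 8*p - 8*p*q, F_q = -4/3 - 4*p^2, G_p = 0, G_q = -128/9 + (146/9)*q
D = EG - F^2 = 19345/1296 - (2336/81)*q + (4753/324)*q^2 + (32/3)*p^2*q - (32/3)*p^2*q^2 + (9/16)*p^4 + (9/4)*p^4*q^2
expanded: Gamma^p_pp = (G E_p - 2F F_p + F E_q)/(2D), Gamma^p_pq = (G E_q - F G_p)/(2D), Gamma^p_qq = (2G F_q - G G_p - F G_q)/(2D), Gamma^q_pp = (2E F_p - E E_q - F E_p)/(2D), Gamma^q_pq = (E G_p - F E_q)/(2D), Gamma^q_qq = (E G_q - 2F F_q + F G_p)/(2D); substitute and cancel common factors


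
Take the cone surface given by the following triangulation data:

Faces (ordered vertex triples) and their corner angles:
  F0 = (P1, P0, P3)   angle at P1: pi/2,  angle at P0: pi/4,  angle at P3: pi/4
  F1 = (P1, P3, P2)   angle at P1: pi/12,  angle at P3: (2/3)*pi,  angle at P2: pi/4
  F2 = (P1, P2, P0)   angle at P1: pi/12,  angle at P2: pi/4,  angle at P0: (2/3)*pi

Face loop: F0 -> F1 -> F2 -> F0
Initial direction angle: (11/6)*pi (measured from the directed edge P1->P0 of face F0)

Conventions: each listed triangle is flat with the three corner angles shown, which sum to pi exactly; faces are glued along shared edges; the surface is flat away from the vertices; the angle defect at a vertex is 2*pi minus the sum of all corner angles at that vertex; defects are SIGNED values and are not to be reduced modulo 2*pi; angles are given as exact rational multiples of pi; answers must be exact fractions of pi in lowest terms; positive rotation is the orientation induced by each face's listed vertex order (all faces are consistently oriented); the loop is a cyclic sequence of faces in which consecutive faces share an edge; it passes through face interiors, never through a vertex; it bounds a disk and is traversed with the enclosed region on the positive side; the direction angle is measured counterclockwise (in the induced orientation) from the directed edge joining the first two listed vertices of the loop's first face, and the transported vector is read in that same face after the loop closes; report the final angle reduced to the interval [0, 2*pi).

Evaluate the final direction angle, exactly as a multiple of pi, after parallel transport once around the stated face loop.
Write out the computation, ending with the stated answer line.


enclosed vertex P1: corner angles sum to (2/3)*pi, defect = 2*pi - (2/3)*pi = (4/3)*pi
final direction = starting direction + enclosed defect total, reduced mod 2*pi (induced orientation)
final angle = (11/6)*pi + (4/3)*pi = (7/6)*pi (mod 2*pi)

Answer: final direction angle = (7/6)*pi


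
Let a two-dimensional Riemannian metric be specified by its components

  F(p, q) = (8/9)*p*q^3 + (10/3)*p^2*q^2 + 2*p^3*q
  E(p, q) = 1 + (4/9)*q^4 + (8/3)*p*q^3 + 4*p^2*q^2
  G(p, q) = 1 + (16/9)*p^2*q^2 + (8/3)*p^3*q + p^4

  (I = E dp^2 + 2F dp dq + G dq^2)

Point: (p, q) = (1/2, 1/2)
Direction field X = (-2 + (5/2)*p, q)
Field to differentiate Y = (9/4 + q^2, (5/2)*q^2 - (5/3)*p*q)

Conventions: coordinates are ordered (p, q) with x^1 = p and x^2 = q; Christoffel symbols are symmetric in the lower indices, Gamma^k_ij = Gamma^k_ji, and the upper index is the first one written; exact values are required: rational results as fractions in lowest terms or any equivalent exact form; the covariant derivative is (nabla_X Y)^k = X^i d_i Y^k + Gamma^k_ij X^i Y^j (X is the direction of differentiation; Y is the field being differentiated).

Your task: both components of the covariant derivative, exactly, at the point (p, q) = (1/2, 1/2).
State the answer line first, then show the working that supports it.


Answer: (nabla_X Y)^p = 781/1542, (nabla_X Y)^q = 1505/1028

E = 13/9, F = 7/18, G = 193/144 at the point
E_p = 4/3, E_q = 20/9, F_p = 61/36, F_q = 17/12, G_p = 35/18, G_q = 7/9
EG - F^2 = 257/144;  g^inv = (144/257) * [[193/144, -7/18], [-7/18, 13/9]]
first-kind symbols [ij,l] = (1/2)(d_i g_jl + d_j g_il - d_l g_ij): [pp,p] = E_p/2 = 2/3, [pp,q] = F_p - E_q/2 = 7/12, [pq,p] = E_q/2 = 10/9, [pq,q] = G_p/2 = 35/36, [qq,p] = F_q - G_p/2 = 4/9, [qq,q] = G_q/2 = 7/18
Gamma^p_ij = (G*[ij,p] - F*[ij,q])/(EG - F^2), Gamma^q_ij = (E*[ij,q] - F*[ij,p])/(EG - F^2)
Gamma_ppp = 96/257, Gamma_ppq = 160/257, Gamma_pqq = 64/257, Gamma_qpp = 84/257, Gamma_qpq = 140/257, Gamma_qqq = 56/257
X = (-3/4, 1/2), Y = (5/2, 5/24) at the point


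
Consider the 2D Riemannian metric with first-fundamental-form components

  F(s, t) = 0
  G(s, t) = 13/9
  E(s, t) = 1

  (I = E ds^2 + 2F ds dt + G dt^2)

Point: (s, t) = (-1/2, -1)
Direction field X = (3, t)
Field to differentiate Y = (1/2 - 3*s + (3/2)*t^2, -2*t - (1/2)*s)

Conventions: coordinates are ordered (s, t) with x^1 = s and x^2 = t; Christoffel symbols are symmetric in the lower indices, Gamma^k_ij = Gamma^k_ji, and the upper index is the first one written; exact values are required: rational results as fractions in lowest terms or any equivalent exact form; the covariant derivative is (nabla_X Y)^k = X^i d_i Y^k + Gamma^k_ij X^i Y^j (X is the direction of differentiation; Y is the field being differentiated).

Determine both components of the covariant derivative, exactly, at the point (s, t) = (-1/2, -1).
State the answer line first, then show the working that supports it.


Answer: (nabla_X Y)^s = -6, (nabla_X Y)^t = 1/2

E = 1, F = 0, G = 13/9 at the point
E_s = 0, E_t = 0, F_s = 0, F_t = 0, G_s = 0, G_t = 0
EG - F^2 = 13/9;  g^inv = (9/13) * [[13/9, 0], [0, 1]]
first-kind symbols [ij,l] = (1/2)(d_i g_jl + d_j g_il - d_l g_ij): [ss,s] = E_s/2 = 0, [ss,t] = F_s - E_t/2 = 0, [st,s] = E_t/2 = 0, [st,t] = G_s/2 = 0, [tt,s] = F_t - G_s/2 = 0, [tt,t] = G_t/2 = 0
Gamma^s_ij = (G*[ij,s] - F*[ij,t])/(EG - F^2), Gamma^t_ij = (E*[ij,t] - F*[ij,s])/(EG - F^2)
Gamma_sss = 0, Gamma_sst = 0, Gamma_stt = 0, Gamma_tss = 0, Gamma_tst = 0, Gamma_ttt = 0
X = (3, -1), Y = (7/2, 9/4) at the point


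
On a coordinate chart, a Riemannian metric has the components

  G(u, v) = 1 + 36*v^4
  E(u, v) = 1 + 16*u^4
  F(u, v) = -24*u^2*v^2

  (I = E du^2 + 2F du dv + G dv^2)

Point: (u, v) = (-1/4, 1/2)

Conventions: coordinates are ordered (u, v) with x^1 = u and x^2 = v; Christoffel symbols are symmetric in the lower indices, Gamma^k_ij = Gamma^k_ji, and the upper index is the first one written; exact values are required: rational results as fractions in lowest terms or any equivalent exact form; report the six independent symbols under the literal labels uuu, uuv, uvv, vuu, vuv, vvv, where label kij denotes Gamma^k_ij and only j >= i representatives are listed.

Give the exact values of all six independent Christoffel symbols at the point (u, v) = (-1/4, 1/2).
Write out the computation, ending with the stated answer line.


E = 17/16, F = -3/8, G = 13/4 at the point
E_u = -1, E_v = 0, F_u = 3, F_v = -3/2, G_u = 0, G_v = 18
EG - F^2 = 53/16;  g^inv = (16/53) * [[13/4, 3/8], [3/8, 17/16]]
first-kind symbols [ij,l] = (1/2)(d_i g_jl + d_j g_il - d_l g_ij): [uu,u] = E_u/2 = -1/2, [uu,v] = F_u - E_v/2 = 3, [uv,u] = E_v/2 = 0, [uv,v] = G_u/2 = 0, [vv,u] = F_v - G_u/2 = -3/2, [vv,v] = G_v/2 = 9
Gamma^u_ij = (G*[ij,u] - F*[ij,v])/(EG - F^2), Gamma^v_ij = (E*[ij,v] - F*[ij,u])/(EG - F^2)

Answer: Gamma_uuu = -8/53, Gamma_uuv = 0, Gamma_uvv = -24/53, Gamma_vuu = 48/53, Gamma_vuv = 0, Gamma_vvv = 144/53


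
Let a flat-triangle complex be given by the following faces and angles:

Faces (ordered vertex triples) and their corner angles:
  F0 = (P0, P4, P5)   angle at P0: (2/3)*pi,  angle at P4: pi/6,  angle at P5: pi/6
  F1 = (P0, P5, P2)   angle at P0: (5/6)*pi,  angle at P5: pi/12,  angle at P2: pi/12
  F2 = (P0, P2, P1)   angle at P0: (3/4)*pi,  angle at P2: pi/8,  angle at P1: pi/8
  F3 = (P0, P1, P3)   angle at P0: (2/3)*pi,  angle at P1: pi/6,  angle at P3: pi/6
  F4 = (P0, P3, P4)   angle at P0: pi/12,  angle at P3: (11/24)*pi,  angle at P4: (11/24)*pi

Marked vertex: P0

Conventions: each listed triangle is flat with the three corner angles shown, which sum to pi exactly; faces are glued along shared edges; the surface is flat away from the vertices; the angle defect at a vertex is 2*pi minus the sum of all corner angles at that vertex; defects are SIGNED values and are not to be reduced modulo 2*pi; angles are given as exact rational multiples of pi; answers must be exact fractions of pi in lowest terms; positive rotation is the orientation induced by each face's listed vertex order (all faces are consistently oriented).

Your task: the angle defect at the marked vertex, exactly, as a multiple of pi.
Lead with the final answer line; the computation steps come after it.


Answer: defect(P0) = -pi

Sum of corner angles at P0: 3*pi
defect = 2*pi - 3*pi


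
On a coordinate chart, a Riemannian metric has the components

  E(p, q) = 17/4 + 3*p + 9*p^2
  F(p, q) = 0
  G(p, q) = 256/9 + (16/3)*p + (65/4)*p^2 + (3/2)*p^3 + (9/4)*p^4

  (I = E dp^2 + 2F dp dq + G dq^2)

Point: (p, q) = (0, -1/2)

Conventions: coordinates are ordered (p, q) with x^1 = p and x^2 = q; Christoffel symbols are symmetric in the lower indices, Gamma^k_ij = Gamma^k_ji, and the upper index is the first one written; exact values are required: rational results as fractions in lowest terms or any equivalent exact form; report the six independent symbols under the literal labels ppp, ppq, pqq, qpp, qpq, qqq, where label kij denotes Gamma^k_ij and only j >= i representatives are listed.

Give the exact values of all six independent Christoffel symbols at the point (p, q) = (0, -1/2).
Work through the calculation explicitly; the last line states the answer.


E = 17/4, F = 0, G = 256/9 at the point
E_p = 3, E_q = 0, F_p = 0, F_q = 0, G_p = 16/3, G_q = 0
EG - F^2 = 1088/9;  g^inv = (9/1088) * [[256/9, 0], [0, 17/4]]
first-kind symbols [ij,l] = (1/2)(d_i g_jl + d_j g_il - d_l g_ij): [pp,p] = E_p/2 = 3/2, [pp,q] = F_p - E_q/2 = 0, [pq,p] = E_q/2 = 0, [pq,q] = G_p/2 = 8/3, [qq,p] = F_q - G_p/2 = -8/3, [qq,q] = G_q/2 = 0
Gamma^p_ij = (G*[ij,p] - F*[ij,q])/(EG - F^2), Gamma^q_ij = (E*[ij,q] - F*[ij,p])/(EG - F^2)

Answer: Gamma_ppp = 6/17, Gamma_ppq = 0, Gamma_pqq = -32/51, Gamma_qpp = 0, Gamma_qpq = 3/32, Gamma_qqq = 0


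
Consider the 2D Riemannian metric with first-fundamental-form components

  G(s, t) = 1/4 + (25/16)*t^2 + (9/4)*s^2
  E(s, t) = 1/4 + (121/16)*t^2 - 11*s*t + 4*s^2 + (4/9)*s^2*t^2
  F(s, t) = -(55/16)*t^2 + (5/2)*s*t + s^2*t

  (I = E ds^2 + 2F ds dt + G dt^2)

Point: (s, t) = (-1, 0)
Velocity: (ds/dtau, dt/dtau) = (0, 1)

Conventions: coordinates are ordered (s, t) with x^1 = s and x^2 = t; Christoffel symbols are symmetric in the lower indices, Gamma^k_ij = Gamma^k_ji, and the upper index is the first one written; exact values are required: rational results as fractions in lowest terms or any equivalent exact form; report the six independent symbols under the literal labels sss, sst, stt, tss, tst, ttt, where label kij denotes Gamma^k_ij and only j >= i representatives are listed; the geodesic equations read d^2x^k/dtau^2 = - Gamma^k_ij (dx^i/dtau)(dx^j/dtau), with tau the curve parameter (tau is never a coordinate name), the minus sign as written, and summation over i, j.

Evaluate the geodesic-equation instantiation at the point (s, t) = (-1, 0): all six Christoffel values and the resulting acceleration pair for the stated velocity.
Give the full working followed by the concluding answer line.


E = 17/4, F = 0, G = 5/2 at the point
E_s = -8, E_t = 11, F_s = 0, F_t = -3/2, G_s = -9/2, G_t = 0
EG - F^2 = 85/8;  g^inv = (8/85) * [[5/2, 0], [0, 17/4]]
first-kind symbols [ij,l] = (1/2)(d_i g_jl + d_j g_il - d_l g_ij): [ss,s] = E_s/2 = -4, [ss,t] = F_s - E_t/2 = -11/2, [st,s] = E_t/2 = 11/2, [st,t] = G_s/2 = -9/4, [tt,s] = F_t - G_s/2 = 3/4, [tt,t] = G_t/2 = 0
Gamma^s_ij = (G*[ij,s] - F*[ij,t])/(EG - F^2), Gamma^t_ij = (E*[ij,t] - F*[ij,s])/(EG - F^2)
Gamma_sss = -16/17, Gamma_sst = 22/17, Gamma_stt = 3/17, Gamma_tss = -11/5, Gamma_tst = -9/10, Gamma_ttt = 0
d^2s/dtau^2 = -(Gamma_sss*(0)^2 + 2*Gamma_sst*(0)*(1) + Gamma_stt*(1)^2) = -3/17
d^2t/dtau^2 = -(Gamma_tss*(0)^2 + 2*Gamma_tst*(0)*(1) + Gamma_ttt*(1)^2) = 0

Answer: Gamma_sss = -16/17, Gamma_sst = 22/17, Gamma_stt = 3/17, Gamma_tss = -11/5, Gamma_tst = -9/10, Gamma_ttt = 0; accelerations (d^2s/dtau^2, d^2t/dtau^2) = (-3/17, 0)


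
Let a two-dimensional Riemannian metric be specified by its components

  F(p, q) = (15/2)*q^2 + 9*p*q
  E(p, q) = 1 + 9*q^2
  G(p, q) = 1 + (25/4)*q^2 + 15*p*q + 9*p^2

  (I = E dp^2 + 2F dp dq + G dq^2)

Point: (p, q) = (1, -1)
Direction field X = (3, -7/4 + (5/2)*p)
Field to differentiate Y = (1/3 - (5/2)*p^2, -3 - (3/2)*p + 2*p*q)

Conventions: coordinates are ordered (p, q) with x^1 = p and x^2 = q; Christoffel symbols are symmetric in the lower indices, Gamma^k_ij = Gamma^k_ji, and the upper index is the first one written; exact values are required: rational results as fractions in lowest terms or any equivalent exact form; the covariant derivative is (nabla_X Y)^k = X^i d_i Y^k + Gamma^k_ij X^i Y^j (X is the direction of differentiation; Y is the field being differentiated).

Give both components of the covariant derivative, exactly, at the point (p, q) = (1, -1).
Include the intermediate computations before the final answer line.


E = 10, F = -3/2, G = 5/4 at the point
E_p = 0, E_q = -18, F_p = -9, F_q = -6, G_p = 3, G_q = 5/2
EG - F^2 = 41/4;  g^inv = (4/41) * [[5/4, 3/2], [3/2, 10]]
first-kind symbols [ij,l] = (1/2)(d_i g_jl + d_j g_il - d_l g_ij): [pp,p] = E_p/2 = 0, [pp,q] = F_p - E_q/2 = 0, [pq,p] = E_q/2 = -9, [pq,q] = G_p/2 = 3/2, [qq,p] = F_q - G_p/2 = -15/2, [qq,q] = G_q/2 = 5/4
Gamma^p_ij = (G*[ij,p] - F*[ij,q])/(EG - F^2), Gamma^q_ij = (E*[ij,q] - F*[ij,p])/(EG - F^2)
Gamma_ppp = 0, Gamma_ppq = -36/41, Gamma_pqq = -30/41, Gamma_qpp = 0, Gamma_qpq = 6/41, Gamma_qqq = 5/41
X = (3, 3/4), Y = (-13/6, -13/2) at the point

Answer: (nabla_X Y)^p = 1167/164, (nabla_X Y)^q = -4161/328


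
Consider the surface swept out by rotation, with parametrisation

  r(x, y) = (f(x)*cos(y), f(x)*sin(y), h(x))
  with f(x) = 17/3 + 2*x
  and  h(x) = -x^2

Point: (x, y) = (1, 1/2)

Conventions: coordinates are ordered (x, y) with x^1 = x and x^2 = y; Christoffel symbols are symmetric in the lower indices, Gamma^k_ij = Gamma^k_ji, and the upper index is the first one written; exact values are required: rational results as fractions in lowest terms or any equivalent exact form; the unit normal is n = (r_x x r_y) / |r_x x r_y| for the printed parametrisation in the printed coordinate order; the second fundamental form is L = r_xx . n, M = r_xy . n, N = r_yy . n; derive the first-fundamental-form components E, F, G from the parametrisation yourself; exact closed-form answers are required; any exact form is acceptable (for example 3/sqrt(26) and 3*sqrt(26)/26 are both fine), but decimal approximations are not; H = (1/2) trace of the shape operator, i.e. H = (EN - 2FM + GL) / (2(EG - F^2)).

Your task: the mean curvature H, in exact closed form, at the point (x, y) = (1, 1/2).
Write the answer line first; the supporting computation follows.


Answer: H = -35*sqrt(2)/368

f = 23/3, f' = 2, f'' = 0, h' = -2, h'' = -2
E = 8, F = 0, G = 529/9; answer radicand W^2 = 8
unnormalised second-form numerators: l = -4, m = 0, n = -46/3; L = l/sqrt(8), and similarly M = m/sqrt(W^2), N = n/sqrt(W^2)
H = (E*n - 2*F*m + G*l) / (2*(EG - F^2)*sqrt(W^2)); E*n - 2*F*m + G*l = -3220/9, EG - F^2 = 4232/9, so H = (-35/92)/sqrt(8)


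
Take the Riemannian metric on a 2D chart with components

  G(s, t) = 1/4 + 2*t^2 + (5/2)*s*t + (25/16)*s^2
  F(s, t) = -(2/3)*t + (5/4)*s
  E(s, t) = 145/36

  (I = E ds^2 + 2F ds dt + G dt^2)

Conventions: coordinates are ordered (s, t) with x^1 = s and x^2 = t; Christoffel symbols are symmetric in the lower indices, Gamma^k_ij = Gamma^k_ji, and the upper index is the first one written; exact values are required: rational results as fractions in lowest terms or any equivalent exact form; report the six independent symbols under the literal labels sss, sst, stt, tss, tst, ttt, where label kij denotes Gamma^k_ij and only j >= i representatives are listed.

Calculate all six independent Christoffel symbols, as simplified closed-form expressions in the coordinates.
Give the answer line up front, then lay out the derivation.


Answer: Gamma_sss = (-900*s + 480*t)/(2725*s^2 + 6760*s*t + 4384*t^2 + 580), Gamma_sst = (-1125*s^2 - 300*s*t + 480*t^2)/(2725*s^2 + 6760*s*t + 4384*t^2 + 580), Gamma_stt = (-5625*s^3 - 13500*s^2*t - 6000*s^2 - 14400*s*t^2 - 7680*s*t - 900*s - 5760*t^3 - 720*t - 384)/(10900*s^2 + 27040*s*t + 17536*t^2 + 2320), Gamma_tss = 2900/(2725*s^2 + 6760*s*t + 4384*t^2 + 580), Gamma_tst = (3625*s + 2900*t)/(2725*s^2 + 6760*s*t + 4384*t^2 + 580), Gamma_ttt = (1125*s^2 + 300*s*t + 3380*s - 480*t^2 + 4384*t)/(2725*s^2 + 6760*s*t + 4384*t^2 + 580)

E = 145/36; F = -(2/3)*t + (5/4)*s; G = 1/4 + 2*t^2 + (5/2)*s*t + (25/16)*s^2
Gamma^k_ij = (1/2) g^{kl} (d_i g_jl + d_j g_il - d_l g_ij), with g^inv = (1/(EG-F^2)) [[G, -F], [-F, E]]
first partials: E_s = 0, E_t = 0, F_s = 5/4, F_t = -2/3, G_s = (5/2)*t + (25/8)*s, G_t = 4*t + (5/2)*s
D = EG - F^2 = 145/144 + (137/18)*t^2 + (845/72)*s*t + (2725/576)*s^2
expanded: Gamma^s_ss = (G E_s - 2F F_s + F E_t)/(2D), Gamma^s_st = (G E_t - F G_s)/(2D), Gamma^s_tt = (2G F_t - G G_s - F G_t)/(2D), Gamma^t_ss = (2E F_s - E E_t - F E_s)/(2D), Gamma^t_st = (E G_s - F E_t)/(2D), Gamma^t_tt = (E G_t - 2F F_t + F G_s)/(2D); substitute and cancel common factors


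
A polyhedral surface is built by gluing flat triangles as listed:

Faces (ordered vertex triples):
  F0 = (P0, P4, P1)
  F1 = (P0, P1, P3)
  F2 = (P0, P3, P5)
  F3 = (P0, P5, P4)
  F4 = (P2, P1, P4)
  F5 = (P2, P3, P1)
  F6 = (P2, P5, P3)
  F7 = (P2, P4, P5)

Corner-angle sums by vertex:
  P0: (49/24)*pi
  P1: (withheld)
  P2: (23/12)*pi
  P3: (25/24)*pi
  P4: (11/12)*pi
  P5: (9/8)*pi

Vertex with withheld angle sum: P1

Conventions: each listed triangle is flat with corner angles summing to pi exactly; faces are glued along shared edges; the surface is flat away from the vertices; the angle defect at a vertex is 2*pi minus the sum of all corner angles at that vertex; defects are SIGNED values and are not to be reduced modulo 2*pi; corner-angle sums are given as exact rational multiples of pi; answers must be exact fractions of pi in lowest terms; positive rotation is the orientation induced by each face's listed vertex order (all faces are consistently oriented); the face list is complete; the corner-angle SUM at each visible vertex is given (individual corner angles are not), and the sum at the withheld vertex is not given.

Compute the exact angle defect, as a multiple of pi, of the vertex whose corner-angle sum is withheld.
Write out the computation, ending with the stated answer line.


V = 6, E = 12, F = 8; chi = V - E + F = 2
Gauss-Bonnet: total defect = 2*pi*chi = 4*pi; visible defects sum to (71/24)*pi

Answer: defect(P1) = (25/24)*pi


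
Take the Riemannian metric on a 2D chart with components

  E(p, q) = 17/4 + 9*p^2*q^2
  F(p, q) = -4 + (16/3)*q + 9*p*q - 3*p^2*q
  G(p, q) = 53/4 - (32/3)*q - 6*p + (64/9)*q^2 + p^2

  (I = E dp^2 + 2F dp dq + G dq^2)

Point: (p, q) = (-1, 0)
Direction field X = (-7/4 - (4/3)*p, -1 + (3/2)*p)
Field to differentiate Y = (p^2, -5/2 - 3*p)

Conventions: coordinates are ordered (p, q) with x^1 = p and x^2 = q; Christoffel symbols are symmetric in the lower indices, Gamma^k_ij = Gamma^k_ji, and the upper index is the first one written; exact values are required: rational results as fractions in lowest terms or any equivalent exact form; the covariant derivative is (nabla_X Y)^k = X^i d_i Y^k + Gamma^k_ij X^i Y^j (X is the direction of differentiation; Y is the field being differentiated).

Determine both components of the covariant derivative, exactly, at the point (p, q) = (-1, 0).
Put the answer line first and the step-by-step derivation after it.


Answer: (nabla_X Y)^p = 18805/6726, (nabla_X Y)^q = 33655/13452

E = 17/4, F = -4, G = 81/4 at the point
E_p = 0, E_q = 0, F_p = 0, F_q = -20/3, G_p = -8, G_q = -32/3
EG - F^2 = 1121/16;  g^inv = (16/1121) * [[81/4, 4], [4, 17/4]]
first-kind symbols [ij,l] = (1/2)(d_i g_jl + d_j g_il - d_l g_ij): [pp,p] = E_p/2 = 0, [pp,q] = F_p - E_q/2 = 0, [pq,p] = E_q/2 = 0, [pq,q] = G_p/2 = -4, [qq,p] = F_q - G_p/2 = -8/3, [qq,q] = G_q/2 = -16/3
Gamma^p_ij = (G*[ij,p] - F*[ij,q])/(EG - F^2), Gamma^q_ij = (E*[ij,q] - F*[ij,p])/(EG - F^2)
Gamma_ppp = 0, Gamma_ppq = -256/1121, Gamma_pqq = -3616/3363, Gamma_qpp = 0, Gamma_qpq = -272/1121, Gamma_qqq = -1600/3363
X = (-5/12, -5/2), Y = (1, 1/2) at the point


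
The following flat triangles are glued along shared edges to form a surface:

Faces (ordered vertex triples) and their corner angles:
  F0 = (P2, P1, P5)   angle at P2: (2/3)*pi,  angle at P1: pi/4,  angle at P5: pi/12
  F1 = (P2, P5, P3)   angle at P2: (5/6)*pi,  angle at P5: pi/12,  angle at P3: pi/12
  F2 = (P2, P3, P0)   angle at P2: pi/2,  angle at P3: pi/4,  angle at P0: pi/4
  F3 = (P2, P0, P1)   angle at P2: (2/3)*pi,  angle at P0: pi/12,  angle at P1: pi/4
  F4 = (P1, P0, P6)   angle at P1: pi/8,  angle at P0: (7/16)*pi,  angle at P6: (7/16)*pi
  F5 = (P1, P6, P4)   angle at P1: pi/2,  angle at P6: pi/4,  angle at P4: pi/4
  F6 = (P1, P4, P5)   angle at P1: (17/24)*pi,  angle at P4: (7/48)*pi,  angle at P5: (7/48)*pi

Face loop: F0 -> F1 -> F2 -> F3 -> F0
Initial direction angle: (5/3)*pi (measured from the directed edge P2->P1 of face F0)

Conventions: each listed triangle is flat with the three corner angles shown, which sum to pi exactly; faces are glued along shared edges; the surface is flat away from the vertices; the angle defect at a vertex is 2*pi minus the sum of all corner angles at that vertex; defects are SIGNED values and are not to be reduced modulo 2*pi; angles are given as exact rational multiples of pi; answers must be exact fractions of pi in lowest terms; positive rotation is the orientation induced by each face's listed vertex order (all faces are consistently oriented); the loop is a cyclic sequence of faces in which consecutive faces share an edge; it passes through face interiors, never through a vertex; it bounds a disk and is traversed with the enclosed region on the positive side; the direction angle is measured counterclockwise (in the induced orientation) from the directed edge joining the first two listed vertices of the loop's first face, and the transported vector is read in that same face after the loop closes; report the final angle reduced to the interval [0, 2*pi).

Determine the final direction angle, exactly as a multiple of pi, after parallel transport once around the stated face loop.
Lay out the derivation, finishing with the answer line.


enclosed vertex P2: corner angles sum to (8/3)*pi, defect = 2*pi - (8/3)*pi = (-2/3)*pi
holonomy = initial angle + sum of enclosed defects (mod 2*pi), positive in the induced orientation
final angle = (5/3)*pi - (2/3)*pi = pi (mod 2*pi)

Answer: final direction angle = pi


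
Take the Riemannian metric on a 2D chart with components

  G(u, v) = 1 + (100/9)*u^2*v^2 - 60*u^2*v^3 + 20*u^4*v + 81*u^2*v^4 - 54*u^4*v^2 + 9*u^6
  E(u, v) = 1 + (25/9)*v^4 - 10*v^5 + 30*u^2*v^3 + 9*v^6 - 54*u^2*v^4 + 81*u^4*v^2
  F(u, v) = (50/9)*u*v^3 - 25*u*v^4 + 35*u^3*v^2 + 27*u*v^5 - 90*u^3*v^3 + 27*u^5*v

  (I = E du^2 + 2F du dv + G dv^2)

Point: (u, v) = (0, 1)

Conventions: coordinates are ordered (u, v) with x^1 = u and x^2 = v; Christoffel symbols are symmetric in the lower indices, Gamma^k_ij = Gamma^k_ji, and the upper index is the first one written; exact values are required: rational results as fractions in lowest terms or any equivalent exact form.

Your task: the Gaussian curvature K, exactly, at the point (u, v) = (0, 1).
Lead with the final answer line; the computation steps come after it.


Answer: K = -2601/625

E = 25/9, F = 0, G = 1, EG - F^2 = 25/9 at the point
E_u = 0, E_v = 136/9, F_u = 68/9, F_v = 0, G_u = 0, G_v = 0
E_vv = 310/3, F_uv = 155/3, G_uu = 578/9
Compute both Brioschi determinants and normalise by (EG - F^2)^2.
M1 = [[-E_vv/2 + F_uv - G_uu/2, E_u/2, F_u - E_v/2], [F_v - G_u/2, E, F], [G_v/2, F, G]] = [[-289/9, 0, 0], [0, 25/9, 0], [0, 0, 1]]; det M1 = -7225/81
M2 = [[0, E_v/2, G_u/2], [E_v/2, E, F], [G_u/2, F, G]] = [[0, 68/9, 0], [68/9, 25/9, 0], [0, 0, 1]]; det M2 = -4624/81
det M1 - det M2 = -289/9; K = -289/9 / (25/9)^2 = -2601/625


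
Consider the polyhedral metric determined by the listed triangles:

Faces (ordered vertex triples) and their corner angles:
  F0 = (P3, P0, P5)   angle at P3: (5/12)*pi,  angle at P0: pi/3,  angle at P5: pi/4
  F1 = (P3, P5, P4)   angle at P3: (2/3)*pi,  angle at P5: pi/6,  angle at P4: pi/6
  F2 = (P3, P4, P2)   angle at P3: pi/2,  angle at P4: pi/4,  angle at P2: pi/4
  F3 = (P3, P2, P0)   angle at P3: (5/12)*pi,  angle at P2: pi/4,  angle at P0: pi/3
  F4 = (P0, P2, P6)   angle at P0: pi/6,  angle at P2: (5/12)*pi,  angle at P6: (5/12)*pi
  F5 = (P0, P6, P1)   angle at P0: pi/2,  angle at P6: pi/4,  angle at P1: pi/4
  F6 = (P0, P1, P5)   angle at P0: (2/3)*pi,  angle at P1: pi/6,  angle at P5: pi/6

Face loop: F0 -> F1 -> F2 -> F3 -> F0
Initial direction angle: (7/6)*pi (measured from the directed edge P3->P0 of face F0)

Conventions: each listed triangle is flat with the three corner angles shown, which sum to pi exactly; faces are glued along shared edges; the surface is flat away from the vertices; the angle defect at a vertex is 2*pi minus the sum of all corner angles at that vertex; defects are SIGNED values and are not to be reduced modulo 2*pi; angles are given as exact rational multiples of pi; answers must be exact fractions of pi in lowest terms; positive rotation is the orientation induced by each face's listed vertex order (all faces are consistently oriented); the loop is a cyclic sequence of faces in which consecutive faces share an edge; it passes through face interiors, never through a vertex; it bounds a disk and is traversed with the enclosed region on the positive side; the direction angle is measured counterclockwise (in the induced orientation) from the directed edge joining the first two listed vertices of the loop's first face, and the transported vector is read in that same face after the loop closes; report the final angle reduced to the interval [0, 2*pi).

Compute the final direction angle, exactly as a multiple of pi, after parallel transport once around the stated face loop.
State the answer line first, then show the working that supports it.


Answer: final direction angle = (7/6)*pi

enclosed vertex P3: corner angles sum to 2*pi, defect = 2*pi - 2*pi = 0
the final direction is the initial angle plus the enclosed defects, taken mod 2*pi in the induced orientation
final angle = (7/6)*pi + 0 = (7/6)*pi (mod 2*pi)


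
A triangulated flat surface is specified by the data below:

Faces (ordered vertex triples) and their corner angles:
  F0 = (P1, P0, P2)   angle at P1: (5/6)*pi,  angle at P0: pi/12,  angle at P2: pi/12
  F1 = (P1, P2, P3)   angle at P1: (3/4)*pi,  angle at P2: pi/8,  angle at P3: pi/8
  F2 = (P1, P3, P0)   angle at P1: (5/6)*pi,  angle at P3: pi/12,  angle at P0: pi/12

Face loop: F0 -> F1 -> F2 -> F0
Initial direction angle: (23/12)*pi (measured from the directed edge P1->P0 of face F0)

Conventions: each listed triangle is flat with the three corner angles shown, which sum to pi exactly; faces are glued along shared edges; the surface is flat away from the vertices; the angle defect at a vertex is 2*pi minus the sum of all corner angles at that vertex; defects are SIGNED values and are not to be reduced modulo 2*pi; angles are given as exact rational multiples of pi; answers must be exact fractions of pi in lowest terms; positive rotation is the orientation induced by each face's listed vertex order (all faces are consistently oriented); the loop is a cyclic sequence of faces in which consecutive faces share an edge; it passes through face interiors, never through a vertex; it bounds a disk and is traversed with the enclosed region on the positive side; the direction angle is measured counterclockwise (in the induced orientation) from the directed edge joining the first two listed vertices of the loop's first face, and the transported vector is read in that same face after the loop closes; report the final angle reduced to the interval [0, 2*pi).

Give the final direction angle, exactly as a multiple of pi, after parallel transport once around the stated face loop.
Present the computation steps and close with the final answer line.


enclosed vertex P1: corner angles sum to (29/12)*pi, defect = 2*pi - (29/12)*pi = (-5/12)*pi
the rotation equals the total enclosed defect, so the final angle is initial + defects (mod 2*pi)
final angle = (23/12)*pi - (5/12)*pi = (3/2)*pi (mod 2*pi)

Answer: final direction angle = (3/2)*pi


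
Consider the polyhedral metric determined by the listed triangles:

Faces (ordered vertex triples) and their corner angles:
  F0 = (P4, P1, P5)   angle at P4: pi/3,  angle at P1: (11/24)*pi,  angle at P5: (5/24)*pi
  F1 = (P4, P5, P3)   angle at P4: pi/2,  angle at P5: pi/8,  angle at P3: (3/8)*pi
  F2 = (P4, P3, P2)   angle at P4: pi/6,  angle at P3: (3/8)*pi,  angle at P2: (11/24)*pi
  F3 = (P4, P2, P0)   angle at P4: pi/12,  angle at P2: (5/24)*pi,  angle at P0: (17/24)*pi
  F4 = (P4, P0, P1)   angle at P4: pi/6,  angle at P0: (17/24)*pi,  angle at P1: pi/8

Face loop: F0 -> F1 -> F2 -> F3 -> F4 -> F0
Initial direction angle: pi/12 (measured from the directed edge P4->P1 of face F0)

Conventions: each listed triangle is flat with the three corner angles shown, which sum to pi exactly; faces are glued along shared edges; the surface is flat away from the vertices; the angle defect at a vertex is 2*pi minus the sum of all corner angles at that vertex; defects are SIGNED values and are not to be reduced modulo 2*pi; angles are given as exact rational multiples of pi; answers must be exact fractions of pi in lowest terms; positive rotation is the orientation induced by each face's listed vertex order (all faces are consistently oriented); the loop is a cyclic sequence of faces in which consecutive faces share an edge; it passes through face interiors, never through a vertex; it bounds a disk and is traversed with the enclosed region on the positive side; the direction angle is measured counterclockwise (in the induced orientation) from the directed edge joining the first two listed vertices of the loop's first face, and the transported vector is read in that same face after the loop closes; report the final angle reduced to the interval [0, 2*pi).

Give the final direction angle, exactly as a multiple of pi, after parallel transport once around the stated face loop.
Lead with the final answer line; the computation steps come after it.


Answer: final direction angle = (5/6)*pi

enclosed vertex P4: corner angles sum to (5/4)*pi, defect = 2*pi - (5/4)*pi = (3/4)*pi
holonomy = initial angle + sum of enclosed defects (mod 2*pi), positive in the induced orientation
final angle = pi/12 + (3/4)*pi = (5/6)*pi (mod 2*pi)


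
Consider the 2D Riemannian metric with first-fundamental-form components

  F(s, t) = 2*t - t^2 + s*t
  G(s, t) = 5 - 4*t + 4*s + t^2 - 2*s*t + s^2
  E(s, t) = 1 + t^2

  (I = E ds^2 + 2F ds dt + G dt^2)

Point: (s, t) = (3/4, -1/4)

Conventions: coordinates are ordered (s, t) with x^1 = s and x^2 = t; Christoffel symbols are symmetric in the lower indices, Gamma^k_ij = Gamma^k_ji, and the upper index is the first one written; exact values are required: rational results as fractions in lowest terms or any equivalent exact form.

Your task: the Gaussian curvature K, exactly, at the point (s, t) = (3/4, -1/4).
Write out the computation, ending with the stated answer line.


E = 17/16, F = -3/4, G = 10, EG - F^2 = 161/16 at the point
E_s = 0, E_t = -1/2, F_s = -1/4, F_t = 13/4, G_s = 6, G_t = -6
E_tt = 2, F_st = 1, G_ss = 2
Apply the Brioschi formula K = (det M1 - det M2)/(EG - F^2)^2 over the derivative matrices of E, F, G.
M1 = [[-E_tt/2 + F_st - G_ss/2, E_s/2, F_s - E_t/2], [F_t - G_s/2, E, F], [G_t/2, F, G]] = [[-1, 0, 0], [1/4, 17/16, -3/4], [-3, -3/4, 10]]; det M1 = -161/16
M2 = [[0, E_t/2, G_s/2], [E_t/2, E, F], [G_s/2, F, G]] = [[0, -1/4, 3], [-1/4, 17/16, -3/4], [3, -3/4, 10]]; det M2 = -145/16
det M1 - det M2 = -1; K = -1 / (161/16)^2 = -256/25921

Answer: K = -256/25921


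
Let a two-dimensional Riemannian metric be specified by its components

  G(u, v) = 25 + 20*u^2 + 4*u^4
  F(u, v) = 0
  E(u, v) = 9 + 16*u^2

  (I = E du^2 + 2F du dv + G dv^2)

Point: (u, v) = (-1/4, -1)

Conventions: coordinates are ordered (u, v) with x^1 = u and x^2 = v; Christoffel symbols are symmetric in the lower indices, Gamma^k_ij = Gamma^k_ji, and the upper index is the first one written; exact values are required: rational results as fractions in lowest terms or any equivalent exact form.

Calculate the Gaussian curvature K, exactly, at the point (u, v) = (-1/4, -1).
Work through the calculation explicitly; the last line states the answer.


E = 10, F = 0, G = 1681/64, EG - F^2 = 8405/32 at the point
E_u = -8, E_v = 0, F_u = 0, F_v = 0, G_u = -41/4, G_v = 0
E_vv = 0, F_uv = 0, G_uu = 43
Compute both Brioschi determinants and normalise by (EG - F^2)^2.
M1 = [[-E_vv/2 + F_uv - G_uu/2, E_u/2, F_u - E_v/2], [F_v - G_u/2, E, F], [G_v/2, F, G]] = [[-43/2, -4, 0], [41/8, 10, 0], [0, 0, 1681/64]]; det M1 = -653909/128
M2 = [[0, E_v/2, G_u/2], [E_v/2, E, F], [G_u/2, F, G]] = [[0, 0, -41/8], [0, 10, 0], [-41/8, 0, 1681/64]]; det M2 = -8405/32
det M1 - det M2 = -620289/128; K = -620289/128 / (8405/32)^2 = -72/1025

Answer: K = -72/1025
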